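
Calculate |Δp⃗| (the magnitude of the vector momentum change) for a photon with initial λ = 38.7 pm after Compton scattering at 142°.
3.0751e-23 kg·m/s

Photon momentum magnitude is p = h/λ.

Initial momentum:
p₀ = h/λ = 6.6261e-34/3.8700e-11 = 1.7122e-23 kg·m/s

After scattering:
λ' = λ + Δλ = 38.7 + 4.3383 = 43.0383 pm
p' = h/λ' = 6.6261e-34/4.3038e-11 = 1.5396e-23 kg·m/s

Momentum is a vector; the scattered photon's direction makes angle θ = 142° with the incident direction. The magnitude of the vector change Δp⃗ = p⃗₀ − p⃗' is found from the law of cosines:
|Δp⃗|² = p₀² + p'² − 2p₀p'cos θ
|Δp⃗|² = (1.7122e-23)² + (1.5396e-23)² − 2·1.7122e-23·1.5396e-23·cos(142°)
|Δp⃗| = 3.0751e-23 kg·m/s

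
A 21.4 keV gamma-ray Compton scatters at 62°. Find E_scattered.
20.9349 keV

First convert energy to wavelength:
λ = hc/E, with hc ≈ 1239.842 keV·pm (i.e. 1239.842 eV·nm)

For E = 21.4 keV = 21400 eV:
λ = 1239.842 keV·pm / 21.4 keV
λ = 57.9365 pm

Calculate the Compton shift:
Δλ = λ_C(1 - cos(62°)) = 2.4263 × 0.5305
Δλ = 1.2872 pm

Final wavelength:
λ' = 57.9365 + 1.2872 = 59.2238 pm

Final energy:
E' = hc/λ' = 1239.842 / 59.2238 = 20.9349 keV

(Intermediate values are shown rounded; full precision is carried through to the final answer.)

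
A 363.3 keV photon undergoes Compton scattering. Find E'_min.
150.0049 keV (at θ = 180°)

The scattered photon has minimum energy when its wavelength is maximum, i.e., when the Compton shift Δλ = λ_C(1 − cos θ) is maximum. This occurs at θ = 180° (backscattering), giving Δλ_max = 2λ_C = 4.8526 pm.

Initial wavelength: λ₀ = hc/E₀ = 3.4127 pm
Maximum final wavelength: λ'_max = λ₀ + 2λ_C = 3.4127 + 4.8526 = 8.2653 pm
Minimum final energy: E'_min = hc/λ'_max = 150.0049 keV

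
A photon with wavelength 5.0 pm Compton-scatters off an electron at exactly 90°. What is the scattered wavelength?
7.4263 pm

Using the Compton formula: λ' = λ + λ_C(1 − cos θ)

For θ = 90°, cos θ = 0 (exact) = 0.0000, so:
1 − cos 90° = 1 − (0) = 1.0000

Δλ = λ_C × 1.0000 = 2.4263 × 1.0000 = 2.4263 pm

λ' = 5.0 + 2.4263 = 7.4263 pm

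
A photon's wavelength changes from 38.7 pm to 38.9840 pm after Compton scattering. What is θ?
28.00°

First find the wavelength shift:
Δλ = λ' - λ = 38.9840 - 38.7 = 0.2840 pm

Using Δλ = λ_C(1 - cos θ), with λ_C = h/(m_e·c) ≈ 2.42631024 pm:
cos θ = 1 - Δλ/λ_C
cos θ = 1 - 0.2840/2.42631024
cos θ = 0.882950

θ = arccos(0.882950)
θ = 28.00°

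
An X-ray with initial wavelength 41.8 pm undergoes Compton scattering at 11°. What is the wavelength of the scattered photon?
41.8446 pm

Using the Compton scattering formula:
λ' = λ + Δλ = λ + λ_C(1 - cos θ)

Given:
- Initial wavelength λ = 41.8 pm
- Scattering angle θ = 11°
- Compton wavelength λ_C ≈ 2.4263 pm

Calculate the shift:
Δλ = 2.4263 × (1 - cos(11°))
Δλ = 2.4263 × 0.0184
Δλ = 0.0446 pm

Final wavelength:
λ' = 41.8 + 0.0446 = 41.8446 pm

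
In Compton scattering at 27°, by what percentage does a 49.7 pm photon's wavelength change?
0.5321%

Calculate the Compton shift:
Δλ = λ_C(1 - cos(27°))
Δλ = 2.4263 × (1 - cos(27°))
Δλ = 2.4263 × 0.1090
Δλ = 0.2645 pm

Percentage change:
(Δλ/λ₀) × 100 = (0.2645/49.7) × 100
= 0.5321%

(Intermediate values are shown rounded; full precision is carried through to the final answer.)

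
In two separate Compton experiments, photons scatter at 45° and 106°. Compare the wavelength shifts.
106° produces the larger shift by a factor of 4.355

Calculate both shifts using Δλ = λ_C(1 - cos θ):

For θ₁ = 45°:
Δλ₁ = 2.4263 × (1 - cos(45°))
Δλ₁ = 2.4263 × 0.2929
Δλ₁ = 0.7106 pm

For θ₂ = 106°:
Δλ₂ = 2.4263 × (1 - cos(106°))
Δλ₂ = 2.4263 × 1.2756
Δλ₂ = 3.0951 pm

The 106° angle produces the larger shift.
Ratio: 3.0951/0.7106 = 4.355

(Intermediate values are shown rounded; full precision is carried through to the final answer.)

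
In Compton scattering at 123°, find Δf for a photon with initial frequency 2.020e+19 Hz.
4.073e+18 Hz (decrease)

Convert frequency to wavelength (c = 299792458 m/s):
λ₀ = c/f₀ = 299792458/2.020e+19 = 1.4841211e-11 m = 14.8412 pm

Calculate Compton shift:
Δλ = λ_C(1 - cos(123°)) = 3.7478 pm

Final wavelength:
λ' = λ₀ + Δλ = 14.8412 + 3.7478 = 18.5890 pm

Final frequency:
f' = c/λ' = 299792458/1.8588984e-11 = 1.6127425e+19 Hz

Frequency shift (decrease):
Δf = f₀ - f' = 2.020e+19 - 1.6127425e+19 = 4.073e+18 Hz

(Intermediate values are shown rounded; full precision is carried through to the final answer.)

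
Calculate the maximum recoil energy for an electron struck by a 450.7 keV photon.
287.6390 keV

Maximum energy transfer occurs at θ = 180° (backscattering).

Initial photon: E₀ = 450.7 keV → λ₀ = 2.7509 pm

Maximum Compton shift (at 180°):
Δλ_max = 2λ_C = 2 × 2.4263 = 4.8526 pm

Final wavelength:
λ' = 2.7509 + 4.8526 = 7.6035 pm

Minimum photon energy (maximum energy to electron):
E'_min = hc/λ' = 163.0610 keV

Maximum electron kinetic energy:
K_max = E₀ - E'_min = 450.7000 - 163.0610 = 287.6390 keV

(Intermediate values are shown rounded; full precision is carried through to the final answer.)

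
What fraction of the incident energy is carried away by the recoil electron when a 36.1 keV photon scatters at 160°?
0.1205 (or 12.05%)

Calculate initial and final photon energies:

Initial: E₀ = 36.1 keV → λ₀ = 34.3447 pm
Compton shift: Δλ = 4.7063 pm
Final wavelength: λ' = 39.0509 pm
Final energy: E' = 31.7493 keV

Fractional energy loss:
(E₀ - E')/E₀ = (36.1000 - 31.7493)/36.1000
= 4.3507/36.1000
= 0.1205
= 12.05%

(Intermediate values are shown rounded; full precision is carried through to the final answer.)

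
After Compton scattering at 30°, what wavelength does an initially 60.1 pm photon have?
60.4251 pm

Using the Compton formula: λ' = λ + λ_C(1 − cos θ)

For θ = 30°, cos θ = √3/2 (exact) ≈ 0.8660, so:
1 − cos 30° = 1 − (√3/2) ≈ 0.1340

Δλ = λ_C × 0.1340 = 2.4263 × 0.1340 = 0.3251 pm

λ' = 60.1 + 0.3251 = 60.4251 pm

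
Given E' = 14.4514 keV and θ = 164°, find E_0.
15.3000 keV

Convert final energy to wavelength (hc ≈ 1239.842 keV·pm):
λ' = hc/E' = 1239.842 / 14.4514 = 85.7939 pm

Calculate the Compton shift:
Δλ = λ_C(1 - cos(164°))
Δλ = 2.4263 × (1 - cos(164°))
Δλ = 4.7586 pm

Initial wavelength:
λ = λ' - Δλ = 85.7939 - 4.7586 = 81.0353 pm

Initial energy:
E = hc/λ = 1239.842 / 81.0353 = 15.3000 keV

(Intermediate values are shown rounded; full precision is carried through to the final answer.)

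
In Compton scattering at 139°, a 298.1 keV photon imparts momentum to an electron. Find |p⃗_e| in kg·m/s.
2.2474e-22 kg·m/s

The electron is initially at rest, so by conservation of momentum:
p⃗_e = p⃗₀ − p⃗'  (incident photon momentum minus scattered photon momentum)

Photon momentum magnitudes (p = h/λ = E/c):
λ₀ = hc/E₀ = 4.1591 pm → p₀ = h/λ₀ = 1.5931e-22 kg·m/s
Δλ = λ_C(1 − cos 139°) = 4.2575 pm
λ' = 8.4166 pm → p' = h/λ' = 7.8726e-23 kg·m/s

The scattered photon makes angle θ = 139° with the incident direction, so by the law of cosines:
|p⃗_e|² = p₀² + p'² − 2p₀p'cos θ
|p⃗_e|² = (1.5931e-22)² + (7.8726e-23)² − 2·1.5931e-22·7.8726e-23·cos(139°)
|p⃗_e| = 2.2474e-22 kg·m/s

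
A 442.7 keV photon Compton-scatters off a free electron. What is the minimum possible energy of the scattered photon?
162.0019 keV (at θ = 180°)

The scattered photon has minimum energy when its wavelength is maximum, i.e., when the Compton shift Δλ = λ_C(1 − cos θ) is maximum. This occurs at θ = 180° (backscattering), giving Δλ_max = 2λ_C = 4.8526 pm.

Initial wavelength: λ₀ = hc/E₀ = 2.8006 pm
Maximum final wavelength: λ'_max = λ₀ + 2λ_C = 2.8006 + 4.8526 = 7.6533 pm
Minimum final energy: E'_min = hc/λ'_max = 162.0019 keV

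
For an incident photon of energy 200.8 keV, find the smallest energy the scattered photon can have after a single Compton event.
112.4356 keV (at θ = 180°)

The scattered photon has minimum energy when its wavelength is maximum, i.e., when the Compton shift Δλ = λ_C(1 − cos θ) is maximum. This occurs at θ = 180° (backscattering), giving Δλ_max = 2λ_C = 4.8526 pm.

Initial wavelength: λ₀ = hc/E₀ = 6.1745 pm
Maximum final wavelength: λ'_max = λ₀ + 2λ_C = 6.1745 + 4.8526 = 11.0271 pm
Minimum final energy: E'_min = hc/λ'_max = 112.4356 keV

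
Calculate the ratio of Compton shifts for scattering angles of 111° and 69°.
111° produces the larger shift by a factor of 2.117

Calculate both shifts using Δλ = λ_C(1 - cos θ):

For θ₁ = 69°:
Δλ₁ = 2.4263 × (1 - cos(69°))
Δλ₁ = 2.4263 × 0.6416
Δλ₁ = 1.5568 pm

For θ₂ = 111°:
Δλ₂ = 2.4263 × (1 - cos(111°))
Δλ₂ = 2.4263 × 1.3584
Δλ₂ = 3.2958 pm

The 111° angle produces the larger shift.
Ratio: 3.2958/1.5568 = 2.117

(Intermediate values are shown rounded; full precision is carried through to the final answer.)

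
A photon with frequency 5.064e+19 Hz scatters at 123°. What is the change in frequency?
1.963e+19 Hz (decrease)

Convert frequency to wavelength (c = 299792458 m/s):
λ₀ = c/f₀ = 299792458/5.064e+19 = 5.9200722e-12 m = 5.9201 pm

Calculate Compton shift:
Δλ = λ_C(1 - cos(123°)) = 3.7478 pm

Final wavelength:
λ' = λ₀ + Δλ = 5.9201 + 3.7478 = 9.6678 pm

Final frequency:
f' = c/λ' = 299792458/9.6678457e-12 = 3.1009231e+19 Hz

Frequency shift (decrease):
Δf = f₀ - f' = 5.064e+19 - 3.1009231e+19 = 1.963e+19 Hz

(Intermediate values are shown rounded; full precision is carried through to the final answer.)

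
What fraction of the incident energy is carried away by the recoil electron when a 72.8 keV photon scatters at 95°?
0.1341 (or 13.41%)

Calculate initial and final photon energies:

Initial: E₀ = 72.8 keV → λ₀ = 17.0308 pm
Compton shift: Δλ = 2.6378 pm
Final wavelength: λ' = 19.6686 pm
Final energy: E' = 63.0367 keV

Fractional energy loss:
(E₀ - E')/E₀ = (72.8000 - 63.0367)/72.8000
= 9.7633/72.8000
= 0.1341
= 13.41%

(Intermediate values are shown rounded; full precision is carried through to the final answer.)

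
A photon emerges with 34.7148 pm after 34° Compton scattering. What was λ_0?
34.3000 pm

From λ' = λ + Δλ, we have λ = λ' - Δλ

First calculate the Compton shift:
Δλ = λ_C(1 - cos θ)
Δλ = 2.4263 × (1 - cos(34°))
Δλ = 2.4263 × 0.1710
Δλ = 0.4148 pm

Initial wavelength:
λ = λ' - Δλ
λ = 34.7148 - 0.4148
λ = 34.3000 pm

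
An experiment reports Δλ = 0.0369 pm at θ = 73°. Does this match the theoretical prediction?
No, inconsistent

Calculate the expected shift for θ = 73°:

Δλ_expected = λ_C(1 - cos(73°))
Δλ_expected = 2.4263 × (1 - cos(73°))
Δλ_expected = 2.4263 × 0.7076
Δλ_expected = 1.7169 pm

Given shift: 0.0369 pm
Expected shift: 1.7169 pm
Difference: 1.6801 pm

The values do not match. The given shift corresponds to θ ≈ 10.0°, not 73°.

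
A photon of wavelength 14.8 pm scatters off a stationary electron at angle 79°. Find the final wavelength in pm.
16.7633 pm

Using the Compton scattering formula:
λ' = λ + Δλ = λ + λ_C(1 - cos θ)

Given:
- Initial wavelength λ = 14.8 pm
- Scattering angle θ = 79°
- Compton wavelength λ_C ≈ 2.4263 pm

Calculate the shift:
Δλ = 2.4263 × (1 - cos(79°))
Δλ = 2.4263 × 0.8092
Δλ = 1.9633 pm

Final wavelength:
λ' = 14.8 + 1.9633 = 16.7633 pm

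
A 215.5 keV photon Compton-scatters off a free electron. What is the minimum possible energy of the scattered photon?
116.9006 keV (at θ = 180°)

The scattered photon has minimum energy when its wavelength is maximum, i.e., when the Compton shift Δλ = λ_C(1 − cos θ) is maximum. This occurs at θ = 180° (backscattering), giving Δλ_max = 2λ_C = 4.8526 pm.

Initial wavelength: λ₀ = hc/E₀ = 5.7533 pm
Maximum final wavelength: λ'_max = λ₀ + 2λ_C = 5.7533 + 4.8526 = 10.6059 pm
Minimum final energy: E'_min = hc/λ'_max = 116.9006 keV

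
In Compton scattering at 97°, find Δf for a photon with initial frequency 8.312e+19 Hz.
3.575e+19 Hz (decrease)

Convert frequency to wavelength (c = 299792458 m/s):
λ₀ = c/f₀ = 299792458/8.312e+19 = 3.6067428e-12 m = 3.6067 pm

Calculate Compton shift:
Δλ = λ_C(1 - cos(97°)) = 2.7220 pm

Final wavelength:
λ' = λ₀ + Δλ = 3.6067 + 2.7220 = 6.3287 pm

Final frequency:
f' = c/λ' = 299792458/6.3287458e-12 = 4.7369963e+19 Hz

Frequency shift (decrease):
Δf = f₀ - f' = 8.312e+19 - 4.7369963e+19 = 3.575e+19 Hz

(Intermediate values are shown rounded; full precision is carried through to the final answer.)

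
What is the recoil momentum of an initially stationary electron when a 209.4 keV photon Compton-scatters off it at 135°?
1.6517e-22 kg·m/s

The electron is initially at rest, so by conservation of momentum:
p⃗_e = p⃗₀ − p⃗'  (incident photon momentum minus scattered photon momentum)

Photon momentum magnitudes (p = h/λ = E/c):
λ₀ = hc/E₀ = 5.9209 pm → p₀ = h/λ₀ = 1.1191e-22 kg·m/s
Δλ = λ_C(1 − cos 135°) = 4.1420 pm
λ' = 10.0629 pm → p' = h/λ' = 6.5847e-23 kg·m/s

The scattered photon makes angle θ = 135° with the incident direction, so by the law of cosines:
|p⃗_e|² = p₀² + p'² − 2p₀p'cos θ
|p⃗_e|² = (1.1191e-22)² + (6.5847e-23)² − 2·1.1191e-22·6.5847e-23·cos(135°)
|p⃗_e| = 1.6517e-22 kg·m/s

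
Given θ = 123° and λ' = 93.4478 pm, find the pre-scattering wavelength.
89.7000 pm

From λ' = λ + Δλ, we have λ = λ' - Δλ

First calculate the Compton shift:
Δλ = λ_C(1 - cos θ)
Δλ = 2.4263 × (1 - cos(123°))
Δλ = 2.4263 × 1.5446
Δλ = 3.7478 pm

Initial wavelength:
λ = λ' - Δλ
λ = 93.4478 - 3.7478
λ = 89.7000 pm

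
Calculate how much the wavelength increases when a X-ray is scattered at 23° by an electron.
0.1929 pm

Using the Compton scattering formula:
Δλ = λ_C(1 - cos θ)

where λ_C = h/(m_e·c) ≈ 2.4263 pm is the Compton wavelength of an electron.

For θ = 23°:
cos(23°) = 0.9205
1 - cos(23°) = 0.0795

Δλ = 2.4263 × 0.0795
Δλ = 0.1929 pm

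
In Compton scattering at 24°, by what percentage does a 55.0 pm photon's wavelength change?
0.3814%

Calculate the Compton shift:
Δλ = λ_C(1 - cos(24°))
Δλ = 2.4263 × (1 - cos(24°))
Δλ = 2.4263 × 0.0865
Δλ = 0.2098 pm

Percentage change:
(Δλ/λ₀) × 100 = (0.2098/55.0) × 100
= 0.3814%

(Intermediate values are shown rounded; full precision is carried through to the final answer.)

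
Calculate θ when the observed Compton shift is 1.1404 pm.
58.00°

From the Compton formula Δλ = λ_C(1 - cos θ), we can solve for θ:

cos θ = 1 - Δλ/λ_C

Given:
- Δλ = 1.1404 pm
- λ_C = h/(m_e·c) ≈ 2.42631024 pm

cos θ = 1 - 1.1404/2.42631024
cos θ = 1 - 0.470014
cos θ = 0.529986

θ = arccos(0.529986)
θ = 58.00°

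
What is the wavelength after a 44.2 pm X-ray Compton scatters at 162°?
48.9339 pm

Using the Compton scattering formula:
λ' = λ + Δλ = λ + λ_C(1 - cos θ)

Given:
- Initial wavelength λ = 44.2 pm
- Scattering angle θ = 162°
- Compton wavelength λ_C ≈ 2.4263 pm

Calculate the shift:
Δλ = 2.4263 × (1 - cos(162°))
Δλ = 2.4263 × 1.9511
Δλ = 4.7339 pm

Final wavelength:
λ' = 44.2 + 4.7339 = 48.9339 pm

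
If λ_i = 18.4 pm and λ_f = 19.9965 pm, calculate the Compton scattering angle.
70.00°

First find the wavelength shift:
Δλ = λ' - λ = 19.9965 - 18.4 = 1.5965 pm

Using Δλ = λ_C(1 - cos θ), with λ_C = h/(m_e·c) ≈ 2.42631024 pm:
cos θ = 1 - Δλ/λ_C
cos θ = 1 - 1.5965/2.42631024
cos θ = 0.342005

θ = arccos(0.342005)
θ = 70.00°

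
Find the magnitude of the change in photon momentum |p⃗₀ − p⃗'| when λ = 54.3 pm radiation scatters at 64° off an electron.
1.2777e-23 kg·m/s

Photon momentum magnitude is p = h/λ.

Initial momentum:
p₀ = h/λ = 6.6261e-34/5.4300e-11 = 1.2203e-23 kg·m/s

After scattering:
λ' = λ + Δλ = 54.3 + 1.3627 = 55.6627 pm
p' = h/λ' = 6.6261e-34/5.5663e-11 = 1.1904e-23 kg·m/s

Momentum is a vector; the scattered photon's direction makes angle θ = 64° with the incident direction. The magnitude of the vector change Δp⃗ = p⃗₀ − p⃗' is found from the law of cosines:
|Δp⃗|² = p₀² + p'² − 2p₀p'cos θ
|Δp⃗|² = (1.2203e-23)² + (1.1904e-23)² − 2·1.2203e-23·1.1904e-23·cos(64°)
|Δp⃗| = 1.2777e-23 kg·m/s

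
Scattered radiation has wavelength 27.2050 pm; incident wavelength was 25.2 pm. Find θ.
80.00°

First find the wavelength shift:
Δλ = λ' - λ = 27.2050 - 25.2 = 2.0050 pm

Using Δλ = λ_C(1 - cos θ), with λ_C = h/(m_e·c) ≈ 2.42631024 pm:
cos θ = 1 - Δλ/λ_C
cos θ = 1 - 2.0050/2.42631024
cos θ = 0.173642

θ = arccos(0.173642)
θ = 80.00°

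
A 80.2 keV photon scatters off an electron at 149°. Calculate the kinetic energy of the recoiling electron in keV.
18.1006 keV

By energy conservation: K_e = E_initial - E_final

First find the scattered photon energy:
Initial wavelength: λ = hc/E = 15.4594 pm
Compton shift: Δλ = λ_C(1 - cos(149°)) = 4.5061 pm
Final wavelength: λ' = 15.4594 + 4.5061 = 19.9654 pm
Final photon energy: E' = hc/λ' = 62.0994 keV

Electron kinetic energy:
K_e = E - E' = 80.2000 - 62.0994 = 18.1006 keV

(Intermediate values are shown rounded; full precision is carried through to the final answer.)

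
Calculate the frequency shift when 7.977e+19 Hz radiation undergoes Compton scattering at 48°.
1.404e+19 Hz (decrease)

Convert frequency to wavelength (c = 299792458 m/s):
λ₀ = c/f₀ = 299792458/7.977e+19 = 3.7582106e-12 m = 3.7582 pm

Calculate Compton shift:
Δλ = λ_C(1 - cos(48°)) = 0.8028 pm

Final wavelength:
λ' = λ₀ + Δλ = 3.7582 + 0.8028 = 4.5610 pm

Final frequency:
f' = c/λ' = 299792458/4.5610024e-12 = 6.5729511e+19 Hz

Frequency shift (decrease):
Δf = f₀ - f' = 7.977e+19 - 6.5729511e+19 = 1.404e+19 Hz

(Intermediate values are shown rounded; full precision is carried through to the final answer.)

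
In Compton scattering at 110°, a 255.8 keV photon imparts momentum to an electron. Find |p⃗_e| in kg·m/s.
1.8172e-22 kg·m/s

The electron is initially at rest, so by conservation of momentum:
p⃗_e = p⃗₀ − p⃗'  (incident photon momentum minus scattered photon momentum)

Photon momentum magnitudes (p = h/λ = E/c):
λ₀ = hc/E₀ = 4.8469 pm → p₀ = h/λ₀ = 1.3671e-22 kg·m/s
Δλ = λ_C(1 − cos 110°) = 3.2562 pm
λ' = 8.1031 pm → p' = h/λ' = 8.1772e-23 kg·m/s

The scattered photon makes angle θ = 110° with the incident direction, so by the law of cosines:
|p⃗_e|² = p₀² + p'² − 2p₀p'cos θ
|p⃗_e|² = (1.3671e-22)² + (8.1772e-23)² − 2·1.3671e-22·8.1772e-23·cos(110°)
|p⃗_e| = 1.8172e-22 kg·m/s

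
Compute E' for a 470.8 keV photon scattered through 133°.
184.6506 keV

First convert energy to wavelength:
λ = hc/E, with hc ≈ 1239.842 keV·pm (i.e. 1239.842 eV·nm)

For E = 470.8 keV = 470800 eV:
λ = 1239.842 keV·pm / 470.8 keV
λ = 2.6335 pm

Calculate the Compton shift:
Δλ = λ_C(1 - cos(133°)) = 2.4263 × 1.6820
Δλ = 4.0810 pm

Final wavelength:
λ' = 2.6335 + 4.0810 = 6.7145 pm

Final energy:
E' = hc/λ' = 1239.842 / 6.7145 = 184.6506 keV

(Intermediate values are shown rounded; full precision is carried through to the final answer.)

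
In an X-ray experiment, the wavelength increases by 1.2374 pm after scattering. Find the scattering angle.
60.66°

From the Compton formula Δλ = λ_C(1 - cos θ), we can solve for θ:

cos θ = 1 - Δλ/λ_C

Given:
- Δλ = 1.2374 pm
- λ_C = h/(m_e·c) ≈ 2.42631024 pm

cos θ = 1 - 1.2374/2.42631024
cos θ = 1 - 0.509992
cos θ = 0.490008

θ = arccos(0.490008)
θ = 60.66°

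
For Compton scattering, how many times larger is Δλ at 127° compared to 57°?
127° produces the larger shift by a factor of 3.518

Calculate both shifts using Δλ = λ_C(1 - cos θ):

For θ₁ = 57°:
Δλ₁ = 2.4263 × (1 - cos(57°))
Δλ₁ = 2.4263 × 0.4554
Δλ₁ = 1.1048 pm

For θ₂ = 127°:
Δλ₂ = 2.4263 × (1 - cos(127°))
Δλ₂ = 2.4263 × 1.6018
Δλ₂ = 3.8865 pm

The 127° angle produces the larger shift.
Ratio: 3.8865/1.1048 = 3.518

(Intermediate values are shown rounded; full precision is carried through to the final answer.)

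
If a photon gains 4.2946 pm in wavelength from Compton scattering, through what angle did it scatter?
140.36°

From the Compton formula Δλ = λ_C(1 - cos θ), we can solve for θ:

cos θ = 1 - Δλ/λ_C

Given:
- Δλ = 4.2946 pm
- λ_C = h/(m_e·c) ≈ 2.42631024 pm

cos θ = 1 - 4.2946/2.42631024
cos θ = 1 - 1.770013
cos θ = -0.770013

θ = arccos(-0.770013)
θ = 140.36°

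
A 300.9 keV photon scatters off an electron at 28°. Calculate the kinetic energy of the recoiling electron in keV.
19.4025 keV

By energy conservation: K_e = E_initial - E_final

First find the scattered photon energy:
Initial wavelength: λ = hc/E = 4.1204 pm
Compton shift: Δλ = λ_C(1 - cos(28°)) = 0.2840 pm
Final wavelength: λ' = 4.1204 + 0.2840 = 4.4045 pm
Final photon energy: E' = hc/λ' = 281.4975 keV

Electron kinetic energy:
K_e = E - E' = 300.9000 - 281.4975 = 19.4025 keV

(Intermediate values are shown rounded; full precision is carried through to the final answer.)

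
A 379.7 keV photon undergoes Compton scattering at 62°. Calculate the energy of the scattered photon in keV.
272.3403 keV

First convert energy to wavelength:
λ = hc/E, with hc ≈ 1239.842 keV·pm (i.e. 1239.842 eV·nm)

For E = 379.7 keV = 379700 eV:
λ = 1239.842 keV·pm / 379.7 keV
λ = 3.2653 pm

Calculate the Compton shift:
Δλ = λ_C(1 - cos(62°)) = 2.4263 × 0.5305
Δλ = 1.2872 pm

Final wavelength:
λ' = 3.2653 + 1.2872 = 4.5525 pm

Final energy:
E' = hc/λ' = 1239.842 / 4.5525 = 272.3403 keV

(Intermediate values are shown rounded; full precision is carried through to the final answer.)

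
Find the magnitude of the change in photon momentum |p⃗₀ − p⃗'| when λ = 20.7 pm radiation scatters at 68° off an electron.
3.4624e-23 kg·m/s

Photon momentum magnitude is p = h/λ.

Initial momentum:
p₀ = h/λ = 6.6261e-34/2.0700e-11 = 3.2010e-23 kg·m/s

After scattering:
λ' = λ + Δλ = 20.7 + 1.5174 = 22.2174 pm
p' = h/λ' = 6.6261e-34/2.2217e-11 = 2.9824e-23 kg·m/s

Momentum is a vector; the scattered photon's direction makes angle θ = 68° with the incident direction. The magnitude of the vector change Δp⃗ = p⃗₀ − p⃗' is found from the law of cosines:
|Δp⃗|² = p₀² + p'² − 2p₀p'cos θ
|Δp⃗|² = (3.2010e-23)² + (2.9824e-23)² − 2·3.2010e-23·2.9824e-23·cos(68°)
|Δp⃗| = 3.4624e-23 kg·m/s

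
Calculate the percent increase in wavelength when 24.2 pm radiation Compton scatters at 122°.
15.3391%

Calculate the Compton shift:
Δλ = λ_C(1 - cos(122°))
Δλ = 2.4263 × (1 - cos(122°))
Δλ = 2.4263 × 1.5299
Δλ = 3.7121 pm

Percentage change:
(Δλ/λ₀) × 100 = (3.7121/24.2) × 100
= 15.3391%

(Intermediate values are shown rounded; full precision is carried through to the final answer.)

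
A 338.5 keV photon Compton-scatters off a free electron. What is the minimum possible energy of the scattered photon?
145.6004 keV (at θ = 180°)

The scattered photon has minimum energy when its wavelength is maximum, i.e., when the Compton shift Δλ = λ_C(1 − cos θ) is maximum. This occurs at θ = 180° (backscattering), giving Δλ_max = 2λ_C = 4.8526 pm.

Initial wavelength: λ₀ = hc/E₀ = 3.6628 pm
Maximum final wavelength: λ'_max = λ₀ + 2λ_C = 3.6628 + 4.8526 = 8.5154 pm
Minimum final energy: E'_min = hc/λ'_max = 145.6004 keV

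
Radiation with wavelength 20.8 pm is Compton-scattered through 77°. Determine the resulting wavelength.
22.6805 pm

Using the Compton scattering formula:
λ' = λ + Δλ = λ + λ_C(1 - cos θ)

Given:
- Initial wavelength λ = 20.8 pm
- Scattering angle θ = 77°
- Compton wavelength λ_C ≈ 2.4263 pm

Calculate the shift:
Δλ = 2.4263 × (1 - cos(77°))
Δλ = 2.4263 × 0.7750
Δλ = 1.8805 pm

Final wavelength:
λ' = 20.8 + 1.8805 = 22.6805 pm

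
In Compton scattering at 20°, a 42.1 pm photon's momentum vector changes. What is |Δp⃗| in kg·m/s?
5.4569e-24 kg·m/s

Photon momentum magnitude is p = h/λ.

Initial momentum:
p₀ = h/λ = 6.6261e-34/4.2100e-11 = 1.5739e-23 kg·m/s

After scattering:
λ' = λ + Δλ = 42.1 + 0.1463 = 42.2463 pm
p' = h/λ' = 6.6261e-34/4.2246e-11 = 1.5684e-23 kg·m/s

Momentum is a vector; the scattered photon's direction makes angle θ = 20° with the incident direction. The magnitude of the vector change Δp⃗ = p⃗₀ − p⃗' is found from the law of cosines:
|Δp⃗|² = p₀² + p'² − 2p₀p'cos θ
|Δp⃗|² = (1.5739e-23)² + (1.5684e-23)² − 2·1.5739e-23·1.5684e-23·cos(20°)
|Δp⃗| = 5.4569e-24 kg·m/s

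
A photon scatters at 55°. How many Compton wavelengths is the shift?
0.4264 λ_C

The Compton shift formula is:
Δλ = λ_C(1 - cos θ)

Dividing both sides by λ_C:
Δλ/λ_C = 1 - cos θ

For θ = 55°:
Δλ/λ_C = 1 - cos(55°)
Δλ/λ_C = 1 - 0.5736
Δλ/λ_C = 0.4264

This means the shift is 0.4264 × λ_C = 1.0346 pm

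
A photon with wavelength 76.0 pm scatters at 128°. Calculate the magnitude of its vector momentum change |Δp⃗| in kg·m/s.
1.5289e-23 kg·m/s

Photon momentum magnitude is p = h/λ.

Initial momentum:
p₀ = h/λ = 6.6261e-34/7.6000e-11 = 8.7185e-24 kg·m/s

After scattering:
λ' = λ + Δλ = 76.0 + 3.9201 = 79.9201 pm
p' = h/λ' = 6.6261e-34/7.9920e-11 = 8.2909e-24 kg·m/s

Momentum is a vector; the scattered photon's direction makes angle θ = 128° with the incident direction. The magnitude of the vector change Δp⃗ = p⃗₀ − p⃗' is found from the law of cosines:
|Δp⃗|² = p₀² + p'² − 2p₀p'cos θ
|Δp⃗|² = (8.7185e-24)² + (8.2909e-24)² − 2·8.7185e-24·8.2909e-24·cos(128°)
|Δp⃗| = 1.5289e-23 kg·m/s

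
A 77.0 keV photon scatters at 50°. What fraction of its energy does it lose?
0.0511 (or 5.11%)

Calculate initial and final photon energies:

Initial: E₀ = 77.0 keV → λ₀ = 16.1018 pm
Compton shift: Δλ = 0.8667 pm
Final wavelength: λ' = 16.9686 pm
Final energy: E' = 73.0670 keV

Fractional energy loss:
(E₀ - E')/E₀ = (77.0000 - 73.0670)/77.0000
= 3.9330/77.0000
= 0.0511
= 5.11%

(Intermediate values are shown rounded; full precision is carried through to the final answer.)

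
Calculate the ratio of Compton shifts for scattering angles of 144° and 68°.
144° produces the larger shift by a factor of 2.893

Calculate both shifts using Δλ = λ_C(1 - cos θ):

For θ₁ = 68°:
Δλ₁ = 2.4263 × (1 - cos(68°))
Δλ₁ = 2.4263 × 0.6254
Δλ₁ = 1.5174 pm

For θ₂ = 144°:
Δλ₂ = 2.4263 × (1 - cos(144°))
Δλ₂ = 2.4263 × 1.8090
Δλ₂ = 4.3892 pm

The 144° angle produces the larger shift.
Ratio: 4.3892/1.5174 = 2.893

(Intermediate values are shown rounded; full precision is carried through to the final answer.)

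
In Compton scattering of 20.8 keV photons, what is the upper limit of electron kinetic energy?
1.5658 keV

Maximum energy transfer occurs at θ = 180° (backscattering).

Initial photon: E₀ = 20.8 keV → λ₀ = 59.6078 pm

Maximum Compton shift (at 180°):
Δλ_max = 2λ_C = 2 × 2.4263 = 4.8526 pm

Final wavelength:
λ' = 59.6078 + 4.8526 = 64.4604 pm

Minimum photon energy (maximum energy to electron):
E'_min = hc/λ' = 19.2342 keV

Maximum electron kinetic energy:
K_max = E₀ - E'_min = 20.8000 - 19.2342 = 1.5658 keV

(Intermediate values are shown rounded; full precision is carried through to the final answer.)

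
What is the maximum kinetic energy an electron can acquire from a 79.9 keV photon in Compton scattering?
19.0340 keV

Maximum energy transfer occurs at θ = 180° (backscattering).

Initial photon: E₀ = 79.9 keV → λ₀ = 15.5174 pm

Maximum Compton shift (at 180°):
Δλ_max = 2λ_C = 2 × 2.4263 = 4.8526 pm

Final wavelength:
λ' = 15.5174 + 4.8526 = 20.3700 pm

Minimum photon energy (maximum energy to electron):
E'_min = hc/λ' = 60.8660 keV

Maximum electron kinetic energy:
K_max = E₀ - E'_min = 79.9000 - 60.8660 = 19.0340 keV

(Intermediate values are shown rounded; full precision is carried through to the final answer.)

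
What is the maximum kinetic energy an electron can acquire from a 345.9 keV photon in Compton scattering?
198.9473 keV

Maximum energy transfer occurs at θ = 180° (backscattering).

Initial photon: E₀ = 345.9 keV → λ₀ = 3.5844 pm

Maximum Compton shift (at 180°):
Δλ_max = 2λ_C = 2 × 2.4263 = 4.8526 pm

Final wavelength:
λ' = 3.5844 + 4.8526 = 8.4370 pm

Minimum photon energy (maximum energy to electron):
E'_min = hc/λ' = 146.9527 keV

Maximum electron kinetic energy:
K_max = E₀ - E'_min = 345.9000 - 146.9527 = 198.9473 keV

(Intermediate values are shown rounded; full precision is carried through to the final answer.)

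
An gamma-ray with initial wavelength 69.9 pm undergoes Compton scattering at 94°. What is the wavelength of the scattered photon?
72.4956 pm

Using the Compton scattering formula:
λ' = λ + Δλ = λ + λ_C(1 - cos θ)

Given:
- Initial wavelength λ = 69.9 pm
- Scattering angle θ = 94°
- Compton wavelength λ_C ≈ 2.4263 pm

Calculate the shift:
Δλ = 2.4263 × (1 - cos(94°))
Δλ = 2.4263 × 1.0698
Δλ = 2.5956 pm

Final wavelength:
λ' = 69.9 + 2.5956 = 72.4956 pm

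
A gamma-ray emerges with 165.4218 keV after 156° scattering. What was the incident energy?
434.6999 keV

Convert final energy to wavelength (hc ≈ 1239.842 keV·pm):
λ' = hc/E' = 1239.842 / 165.4218 = 7.4950 pm

Calculate the Compton shift:
Δλ = λ_C(1 - cos(156°))
Δλ = 2.4263 × (1 - cos(156°))
Δλ = 4.6429 pm

Initial wavelength:
λ = λ' - Δλ = 7.4950 - 4.6429 = 2.8522 pm

Initial energy:
E = hc/λ = 1239.842 / 2.8522 = 434.6999 keV

(Intermediate values are shown rounded; full precision is carried through to the final answer.)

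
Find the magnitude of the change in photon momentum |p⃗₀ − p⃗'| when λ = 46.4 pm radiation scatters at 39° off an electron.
9.4801e-24 kg·m/s

Photon momentum magnitude is p = h/λ.

Initial momentum:
p₀ = h/λ = 6.6261e-34/4.6400e-11 = 1.4280e-23 kg·m/s

After scattering:
λ' = λ + Δλ = 46.4 + 0.5407 = 46.9407 pm
p' = h/λ' = 6.6261e-34/4.6941e-11 = 1.4116e-23 kg·m/s

Momentum is a vector; the scattered photon's direction makes angle θ = 39° with the incident direction. The magnitude of the vector change Δp⃗ = p⃗₀ − p⃗' is found from the law of cosines:
|Δp⃗|² = p₀² + p'² − 2p₀p'cos θ
|Δp⃗|² = (1.4280e-23)² + (1.4116e-23)² − 2·1.4280e-23·1.4116e-23·cos(39°)
|Δp⃗| = 9.4801e-24 kg·m/s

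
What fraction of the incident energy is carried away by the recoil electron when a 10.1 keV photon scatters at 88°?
0.0187 (or 1.87%)

Calculate initial and final photon energies:

Initial: E₀ = 10.1 keV → λ₀ = 122.7566 pm
Compton shift: Δλ = 2.3416 pm
Final wavelength: λ' = 125.0983 pm
Final energy: E' = 9.9109 keV

Fractional energy loss:
(E₀ - E')/E₀ = (10.1000 - 9.9109)/10.1000
= 0.1891/10.1000
= 0.0187
= 1.87%

(Intermediate values are shown rounded; full precision is carried through to the final answer.)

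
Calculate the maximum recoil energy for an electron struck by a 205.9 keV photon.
91.8831 keV

Maximum energy transfer occurs at θ = 180° (backscattering).

Initial photon: E₀ = 205.9 keV → λ₀ = 6.0216 pm

Maximum Compton shift (at 180°):
Δλ_max = 2λ_C = 2 × 2.4263 = 4.8526 pm

Final wavelength:
λ' = 6.0216 + 4.8526 = 10.8742 pm

Minimum photon energy (maximum energy to electron):
E'_min = hc/λ' = 114.0169 keV

Maximum electron kinetic energy:
K_max = E₀ - E'_min = 205.9000 - 114.0169 = 91.8831 keV

(Intermediate values are shown rounded; full precision is carried through to the final answer.)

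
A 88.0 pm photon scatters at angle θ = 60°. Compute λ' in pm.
89.2132 pm

Using the Compton scattering formula:
λ' = λ + Δλ = λ + λ_C(1 - cos θ)

Given:
- Initial wavelength λ = 88.0 pm
- Scattering angle θ = 60°
- Compton wavelength λ_C ≈ 2.4263 pm

Calculate the shift:
Δλ = 2.4263 × (1 - cos(60°))
Δλ = 2.4263 × 0.5000
Δλ = 1.2132 pm

Final wavelength:
λ' = 88.0 + 1.2132 = 89.2132 pm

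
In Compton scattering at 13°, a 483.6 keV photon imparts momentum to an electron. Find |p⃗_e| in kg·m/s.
5.8141e-23 kg·m/s

The electron is initially at rest, so by conservation of momentum:
p⃗_e = p⃗₀ − p⃗'  (incident photon momentum minus scattered photon momentum)

Photon momentum magnitudes (p = h/λ = E/c):
λ₀ = hc/E₀ = 2.5638 pm → p₀ = h/λ₀ = 2.5845e-22 kg·m/s
Δλ = λ_C(1 − cos 13°) = 0.0622 pm
λ' = 2.6260 pm → p' = h/λ' = 2.5233e-22 kg·m/s

The scattered photon makes angle θ = 13° with the incident direction, so by the law of cosines:
|p⃗_e|² = p₀² + p'² − 2p₀p'cos θ
|p⃗_e|² = (2.5845e-22)² + (2.5233e-22)² − 2·2.5845e-22·2.5233e-22·cos(13°)
|p⃗_e| = 5.8141e-23 kg·m/s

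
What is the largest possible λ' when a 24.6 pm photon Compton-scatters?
29.4526 pm (at θ = 180°)

The Compton shift is Δλ = λ_C(1 − cos θ).

Since cos θ ranges from −1 to 1, the factor (1 − cos θ) ranges from 0 to 2; the maximum shift occurs at θ = 180° (backscattering):
Δλ_max = 2λ_C = 2 × 2.4263 pm = 4.8526 pm

Maximum scattered wavelength:
λ'_max = λ₀ + Δλ_max = 24.6 + 4.8526 = 29.4526 pm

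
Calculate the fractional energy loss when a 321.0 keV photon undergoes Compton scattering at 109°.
0.4544 (or 45.44%)

Calculate initial and final photon energies:

Initial: E₀ = 321.0 keV → λ₀ = 3.8624 pm
Compton shift: Δλ = 3.2162 pm
Final wavelength: λ' = 7.0787 pm
Final energy: E' = 175.1517 keV

Fractional energy loss:
(E₀ - E')/E₀ = (321.0000 - 175.1517)/321.0000
= 145.8483/321.0000
= 0.4544
= 45.44%

(Intermediate values are shown rounded; full precision is carried through to the final answer.)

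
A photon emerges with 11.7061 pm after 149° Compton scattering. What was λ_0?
7.2000 pm

From λ' = λ + Δλ, we have λ = λ' - Δλ

First calculate the Compton shift:
Δλ = λ_C(1 - cos θ)
Δλ = 2.4263 × (1 - cos(149°))
Δλ = 2.4263 × 1.8572
Δλ = 4.5061 pm

Initial wavelength:
λ = λ' - Δλ
λ = 11.7061 - 4.5061
λ = 7.2000 pm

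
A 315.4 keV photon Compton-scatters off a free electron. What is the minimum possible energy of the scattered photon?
141.1536 keV (at θ = 180°)

The scattered photon has minimum energy when its wavelength is maximum, i.e., when the Compton shift Δλ = λ_C(1 − cos θ) is maximum. This occurs at θ = 180° (backscattering), giving Δλ_max = 2λ_C = 4.8526 pm.

Initial wavelength: λ₀ = hc/E₀ = 3.9310 pm
Maximum final wavelength: λ'_max = λ₀ + 2λ_C = 3.9310 + 4.8526 = 8.7836 pm
Minimum final energy: E'_min = hc/λ'_max = 141.1536 keV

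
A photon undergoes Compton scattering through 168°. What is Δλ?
4.7996 pm

Using the Compton scattering formula:
Δλ = λ_C(1 - cos θ)

where λ_C = h/(m_e·c) ≈ 2.4263 pm is the Compton wavelength of an electron.

For θ = 168°:
cos(168°) = -0.9781
1 - cos(168°) = 1.9781

Δλ = 2.4263 × 1.9781
Δλ = 4.7996 pm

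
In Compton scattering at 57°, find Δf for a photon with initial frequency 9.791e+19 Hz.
2.596e+19 Hz (decrease)

Convert frequency to wavelength (c = 299792458 m/s):
λ₀ = c/f₀ = 299792458/9.791e+19 = 3.0619187e-12 m = 3.0619 pm

Calculate Compton shift:
Δλ = λ_C(1 - cos(57°)) = 1.1048 pm

Final wavelength:
λ' = λ₀ + Δλ = 3.0619 + 1.1048 = 4.1668 pm

Final frequency:
f' = c/λ' = 299792458/4.1667657e-12 = 7.1948481e+19 Hz

Frequency shift (decrease):
Δf = f₀ - f' = 9.791e+19 - 7.1948481e+19 = 2.596e+19 Hz

(Intermediate values are shown rounded; full precision is carried through to the final answer.)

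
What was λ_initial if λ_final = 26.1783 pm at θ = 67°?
24.7000 pm

From λ' = λ + Δλ, we have λ = λ' - Δλ

First calculate the Compton shift:
Δλ = λ_C(1 - cos θ)
Δλ = 2.4263 × (1 - cos(67°))
Δλ = 2.4263 × 0.6093
Δλ = 1.4783 pm

Initial wavelength:
λ = λ' - Δλ
λ = 26.1783 - 1.4783
λ = 24.7000 pm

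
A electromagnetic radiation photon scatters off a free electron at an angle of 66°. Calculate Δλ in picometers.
1.4394 pm

Using the Compton scattering formula:
Δλ = λ_C(1 - cos θ)

where λ_C = h/(m_e·c) ≈ 2.4263 pm is the Compton wavelength of an electron.

For θ = 66°:
cos(66°) = 0.4067
1 - cos(66°) = 0.5933

Δλ = 2.4263 × 0.5933
Δλ = 1.4394 pm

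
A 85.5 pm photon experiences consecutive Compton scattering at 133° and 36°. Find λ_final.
90.0444 pm

Apply Compton shift twice:

First scattering at θ₁ = 133°:
Δλ₁ = λ_C(1 - cos(133°))
Δλ₁ = 2.4263 × 1.6820
Δλ₁ = 4.0810 pm

After first scattering:
λ₁ = 85.5 + 4.0810 = 89.5810 pm

Second scattering at θ₂ = 36°:
Δλ₂ = λ_C(1 - cos(36°))
Δλ₂ = 2.4263 × 0.1910
Δλ₂ = 0.4634 pm

Final wavelength:
λ₂ = 89.5810 + 0.4634 = 90.0444 pm

Total shift: Δλ_total = 4.0810 + 0.4634 = 4.5444 pm

(Intermediate values are shown rounded; full precision is carried through to the final answer.)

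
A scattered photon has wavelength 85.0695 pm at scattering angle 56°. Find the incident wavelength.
84.0000 pm

From λ' = λ + Δλ, we have λ = λ' - Δλ

First calculate the Compton shift:
Δλ = λ_C(1 - cos θ)
Δλ = 2.4263 × (1 - cos(56°))
Δλ = 2.4263 × 0.4408
Δλ = 1.0695 pm

Initial wavelength:
λ = λ' - Δλ
λ = 85.0695 - 1.0695
λ = 84.0000 pm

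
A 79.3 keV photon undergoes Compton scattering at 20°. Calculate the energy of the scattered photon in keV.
78.5647 keV

First convert energy to wavelength:
λ = hc/E, with hc ≈ 1239.842 keV·pm (i.e. 1239.842 eV·nm)

For E = 79.3 keV = 79300 eV:
λ = 1239.842 keV·pm / 79.3 keV
λ = 15.6348 pm

Calculate the Compton shift:
Δλ = λ_C(1 - cos(20°)) = 2.4263 × 0.0603
Δλ = 0.1463 pm

Final wavelength:
λ' = 15.6348 + 0.1463 = 15.7812 pm

Final energy:
E' = hc/λ' = 1239.842 / 15.7812 = 78.5647 keV

(Intermediate values are shown rounded; full precision is carried through to the final answer.)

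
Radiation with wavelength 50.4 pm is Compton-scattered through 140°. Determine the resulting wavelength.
54.6850 pm

Using the Compton scattering formula:
λ' = λ + Δλ = λ + λ_C(1 - cos θ)

Given:
- Initial wavelength λ = 50.4 pm
- Scattering angle θ = 140°
- Compton wavelength λ_C ≈ 2.4263 pm

Calculate the shift:
Δλ = 2.4263 × (1 - cos(140°))
Δλ = 2.4263 × 1.7660
Δλ = 4.2850 pm

Final wavelength:
λ' = 50.4 + 4.2850 = 54.6850 pm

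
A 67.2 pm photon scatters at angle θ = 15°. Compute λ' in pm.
67.2827 pm

Using the Compton scattering formula:
λ' = λ + Δλ = λ + λ_C(1 - cos θ)

Given:
- Initial wavelength λ = 67.2 pm
- Scattering angle θ = 15°
- Compton wavelength λ_C ≈ 2.4263 pm

Calculate the shift:
Δλ = 2.4263 × (1 - cos(15°))
Δλ = 2.4263 × 0.0341
Δλ = 0.0827 pm

Final wavelength:
λ' = 67.2 + 0.0827 = 67.2827 pm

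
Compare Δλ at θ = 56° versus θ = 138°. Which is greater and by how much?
138° produces the larger shift by a factor of 3.954

Calculate both shifts using Δλ = λ_C(1 - cos θ):

For θ₁ = 56°:
Δλ₁ = 2.4263 × (1 - cos(56°))
Δλ₁ = 2.4263 × 0.4408
Δλ₁ = 1.0695 pm

For θ₂ = 138°:
Δλ₂ = 2.4263 × (1 - cos(138°))
Δλ₂ = 2.4263 × 1.7431
Δλ₂ = 4.2294 pm

The 138° angle produces the larger shift.
Ratio: 4.2294/1.0695 = 3.954

(Intermediate values are shown rounded; full precision is carried through to the final answer.)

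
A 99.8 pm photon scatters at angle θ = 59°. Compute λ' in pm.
100.9767 pm

Using the Compton scattering formula:
λ' = λ + Δλ = λ + λ_C(1 - cos θ)

Given:
- Initial wavelength λ = 99.8 pm
- Scattering angle θ = 59°
- Compton wavelength λ_C ≈ 2.4263 pm

Calculate the shift:
Δλ = 2.4263 × (1 - cos(59°))
Δλ = 2.4263 × 0.4850
Δλ = 1.1767 pm

Final wavelength:
λ' = 99.8 + 1.1767 = 100.9767 pm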